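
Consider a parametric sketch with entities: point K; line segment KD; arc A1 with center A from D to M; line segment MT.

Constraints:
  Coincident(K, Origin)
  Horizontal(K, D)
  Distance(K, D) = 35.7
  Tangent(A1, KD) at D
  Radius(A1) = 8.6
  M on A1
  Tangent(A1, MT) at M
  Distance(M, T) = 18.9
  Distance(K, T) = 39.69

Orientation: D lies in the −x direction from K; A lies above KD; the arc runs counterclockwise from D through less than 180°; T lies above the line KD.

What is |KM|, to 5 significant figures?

28.595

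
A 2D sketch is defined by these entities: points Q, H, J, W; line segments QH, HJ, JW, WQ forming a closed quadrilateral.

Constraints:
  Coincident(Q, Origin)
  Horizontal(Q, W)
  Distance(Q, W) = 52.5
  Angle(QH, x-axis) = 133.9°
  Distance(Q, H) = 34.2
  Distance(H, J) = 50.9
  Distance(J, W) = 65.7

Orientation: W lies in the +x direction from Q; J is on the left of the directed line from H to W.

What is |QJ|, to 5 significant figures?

57.795

Checks: |HJ| = 50.90 ✓; |JW| = 65.70 ✓.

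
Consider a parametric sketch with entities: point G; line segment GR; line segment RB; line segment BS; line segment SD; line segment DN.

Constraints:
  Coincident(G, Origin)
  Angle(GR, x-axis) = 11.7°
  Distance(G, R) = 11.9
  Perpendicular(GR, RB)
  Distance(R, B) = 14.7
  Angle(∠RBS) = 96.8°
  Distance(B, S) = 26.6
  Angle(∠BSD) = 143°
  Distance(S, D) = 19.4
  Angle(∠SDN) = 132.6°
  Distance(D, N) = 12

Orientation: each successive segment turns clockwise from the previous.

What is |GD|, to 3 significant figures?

32.3

∠RBS = 96.8° gives BS at -162° from the x-axis; with |BS| = 26.6, S = (-10.6, -20.4). ∠BSD = 143.0° gives SD at 162° from the x-axis; with |SD| = 19.4, D = (-29.0, -14.3). Then |GD| = |D − G| = 32.3.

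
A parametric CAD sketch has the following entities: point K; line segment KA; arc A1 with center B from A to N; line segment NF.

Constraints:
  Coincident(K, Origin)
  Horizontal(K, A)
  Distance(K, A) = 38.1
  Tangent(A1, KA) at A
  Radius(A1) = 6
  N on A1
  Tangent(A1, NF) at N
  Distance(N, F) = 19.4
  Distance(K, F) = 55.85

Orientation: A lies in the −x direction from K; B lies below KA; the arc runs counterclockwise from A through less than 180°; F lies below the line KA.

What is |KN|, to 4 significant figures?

43.68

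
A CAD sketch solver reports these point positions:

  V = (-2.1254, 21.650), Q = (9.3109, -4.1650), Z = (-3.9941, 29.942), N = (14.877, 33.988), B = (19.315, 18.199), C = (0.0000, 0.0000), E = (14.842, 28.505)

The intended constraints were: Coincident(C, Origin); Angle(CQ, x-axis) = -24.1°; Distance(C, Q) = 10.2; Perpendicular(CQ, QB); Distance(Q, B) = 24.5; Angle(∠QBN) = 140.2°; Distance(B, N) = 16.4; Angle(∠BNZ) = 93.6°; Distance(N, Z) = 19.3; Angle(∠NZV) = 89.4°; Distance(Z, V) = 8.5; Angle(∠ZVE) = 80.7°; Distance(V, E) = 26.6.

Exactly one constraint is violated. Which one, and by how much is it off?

Distance(V, E) = 26.6 — off by 8.30.

C = (0.00, 0.00) ✓; CQ at -24.10° ✓; |CQ| = 10.20 ✓; ∠(CQ, QB) = 90.00° ✓; |QB| = 24.50 ✓; ∠QBN = 140.2° ✓; |BN| = 16.40 ✓; ∠BNZ = 93.60° ✓; |NZ| = 19.30 ✓; ∠NZV = 89.40° ✓; |ZV| = 8.500 ✓; ∠ZVE = 80.70° ✓; |VE| = 18.30 ✗.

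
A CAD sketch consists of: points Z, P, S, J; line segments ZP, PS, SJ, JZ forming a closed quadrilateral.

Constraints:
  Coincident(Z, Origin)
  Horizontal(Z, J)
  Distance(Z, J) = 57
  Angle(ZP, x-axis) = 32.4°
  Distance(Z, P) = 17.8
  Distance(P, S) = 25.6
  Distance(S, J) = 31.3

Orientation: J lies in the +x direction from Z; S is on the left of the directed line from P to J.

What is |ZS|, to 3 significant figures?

43.4

Checks: |PS| = 25.60 ✓; |SJ| = 31.30 ✓.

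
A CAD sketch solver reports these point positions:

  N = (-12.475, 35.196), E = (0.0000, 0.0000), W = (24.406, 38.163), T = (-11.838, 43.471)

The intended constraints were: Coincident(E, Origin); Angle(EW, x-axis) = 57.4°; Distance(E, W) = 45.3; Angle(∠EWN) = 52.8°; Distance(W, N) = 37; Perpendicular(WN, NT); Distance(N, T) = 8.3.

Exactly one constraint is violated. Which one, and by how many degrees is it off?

Perpendicular(WN, NT) — off by 9.00°.

E = (0.00, 0.00) ✓; EW at 57.40° ✓; |EW| = 45.30 ✓; ∠EWN = 52.80° ✓; |WN| = 37.00 ✓; ∠(WN, NT) = 99.00° ✗; |NT| = 8.299 ✓.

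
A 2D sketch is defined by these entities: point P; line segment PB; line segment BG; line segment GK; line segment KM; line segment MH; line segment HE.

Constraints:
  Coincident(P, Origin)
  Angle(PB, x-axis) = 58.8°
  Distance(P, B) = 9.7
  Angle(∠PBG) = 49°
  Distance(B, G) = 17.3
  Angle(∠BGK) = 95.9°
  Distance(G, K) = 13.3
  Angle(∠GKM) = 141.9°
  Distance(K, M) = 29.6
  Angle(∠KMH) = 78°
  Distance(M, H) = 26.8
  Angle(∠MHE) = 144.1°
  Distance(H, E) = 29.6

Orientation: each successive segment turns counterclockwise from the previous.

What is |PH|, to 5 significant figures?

25.790

P is at the origin; PB runs at 58.8° with length 9.7, so B = (5.0249, 8.2970). ∠PBG = 49.0° gives BG at -170.20° from the x-axis; with |BG| = 17.3, G = (-12.023, 5.3524). ∠BGK = 95.9° gives GK at -86.100° from the x-axis; with |GK| = 13.3, K = (-11.118, -7.9168). ∠GKM = 141.9° gives KM at -48.000° from the x-axis; with |KM| = 29.6, M = (8.6882, -29.914). ∠KMH = 78.0° gives MH at 54.000° from the x-axis; with |MH| = 26.8, H = (24.441, -8.2322). Then |PH| = |H − P| = 25.790.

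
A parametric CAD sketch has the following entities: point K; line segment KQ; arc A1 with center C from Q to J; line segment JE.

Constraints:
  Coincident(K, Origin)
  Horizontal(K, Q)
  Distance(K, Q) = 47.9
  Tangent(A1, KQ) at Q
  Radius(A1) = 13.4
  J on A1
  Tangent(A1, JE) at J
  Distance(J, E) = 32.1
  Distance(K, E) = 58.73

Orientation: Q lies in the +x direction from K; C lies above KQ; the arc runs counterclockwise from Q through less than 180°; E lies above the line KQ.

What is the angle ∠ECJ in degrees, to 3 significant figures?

67.3°

Checks: |CJ| = 13.40 ✓; ∠(CJ, JE) = 90.00° ✓; |JE| = 32.10 ✓; |KE| = 58.73 ✓.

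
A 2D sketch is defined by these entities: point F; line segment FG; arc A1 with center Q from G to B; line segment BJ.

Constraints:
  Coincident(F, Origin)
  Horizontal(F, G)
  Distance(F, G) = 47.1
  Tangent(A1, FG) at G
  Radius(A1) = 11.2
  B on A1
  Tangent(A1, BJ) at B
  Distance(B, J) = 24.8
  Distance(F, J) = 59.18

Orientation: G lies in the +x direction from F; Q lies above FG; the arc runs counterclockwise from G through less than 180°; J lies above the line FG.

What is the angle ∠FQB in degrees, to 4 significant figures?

164.8°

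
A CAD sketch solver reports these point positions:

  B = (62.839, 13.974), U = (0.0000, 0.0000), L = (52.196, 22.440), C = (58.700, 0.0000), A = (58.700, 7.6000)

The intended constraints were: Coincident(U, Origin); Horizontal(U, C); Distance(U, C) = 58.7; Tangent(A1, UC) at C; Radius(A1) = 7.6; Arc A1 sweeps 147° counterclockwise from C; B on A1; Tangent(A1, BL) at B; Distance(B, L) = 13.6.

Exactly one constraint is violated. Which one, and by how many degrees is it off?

Tangent(A1, BL) at B — off by 5.50°.

U = (0.00, 0.00) ✓; U.y = 0.00, C.y = 0.00 ✓; |UC| = 58.70 ✓; ∠(AC, CU) = 90.00° ✓; |AC| = 7.600 ✓; bearing(A→B) − bearing(A→C) = 147.0° ✓; |AB| = 7.600 ✓; ∠(AB, BL) = 95.50° ✗; |BL| = 13.60 ✓.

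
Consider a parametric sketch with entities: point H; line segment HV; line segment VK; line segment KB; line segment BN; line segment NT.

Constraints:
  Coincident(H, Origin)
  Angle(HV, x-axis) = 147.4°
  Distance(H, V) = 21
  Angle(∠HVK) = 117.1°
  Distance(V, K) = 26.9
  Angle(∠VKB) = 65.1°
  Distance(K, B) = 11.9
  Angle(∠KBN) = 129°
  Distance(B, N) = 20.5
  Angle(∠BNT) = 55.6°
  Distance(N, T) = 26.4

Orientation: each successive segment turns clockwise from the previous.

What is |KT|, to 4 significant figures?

18.11

∠KBN = 129.0° gives BN at -81.40° from the x-axis; with |BN| = 20.5, N = (-1.784, 11.80). ∠BNT = 55.6° gives NT at 154.2° from the x-axis; with |NT| = 26.4, T = (-25.55, 23.29). Then |KT| = |T − K| = 18.11.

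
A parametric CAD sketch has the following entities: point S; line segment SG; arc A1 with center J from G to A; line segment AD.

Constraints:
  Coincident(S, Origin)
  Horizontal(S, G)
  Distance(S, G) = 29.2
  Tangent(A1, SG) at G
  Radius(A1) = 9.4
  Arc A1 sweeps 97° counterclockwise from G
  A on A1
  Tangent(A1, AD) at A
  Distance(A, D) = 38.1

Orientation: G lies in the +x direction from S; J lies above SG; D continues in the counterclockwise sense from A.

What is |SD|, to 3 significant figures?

59.1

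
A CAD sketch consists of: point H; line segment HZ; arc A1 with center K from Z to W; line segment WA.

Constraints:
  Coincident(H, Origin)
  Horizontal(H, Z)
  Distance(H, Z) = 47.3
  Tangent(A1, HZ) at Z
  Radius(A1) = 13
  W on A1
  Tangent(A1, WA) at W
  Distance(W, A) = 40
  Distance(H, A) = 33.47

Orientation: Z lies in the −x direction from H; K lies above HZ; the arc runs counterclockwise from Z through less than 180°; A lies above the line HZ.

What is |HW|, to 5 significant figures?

38.316

H is at the origin; H and Z share the same y with |HZ| = 47.3 and Z on the −x side, so Z = (-47.300, 0.0000). A1 meets HZ tangentially, so KZ is at right angles to HZ, so K = Z + (0, 13) = (-47.300, 13.000). Since KW ⟂ WA (tangency), |KA| = √(13.0² + 40.0²) = 42.059 regardless of where W sits on A1. So A lies on both circle(H, 33.47) and circle(K, 42.059); the above-HZ intersection is A = (-9.7812, 32.009). W is the foot of the tangent from A: W = (-38.128, 3.7873).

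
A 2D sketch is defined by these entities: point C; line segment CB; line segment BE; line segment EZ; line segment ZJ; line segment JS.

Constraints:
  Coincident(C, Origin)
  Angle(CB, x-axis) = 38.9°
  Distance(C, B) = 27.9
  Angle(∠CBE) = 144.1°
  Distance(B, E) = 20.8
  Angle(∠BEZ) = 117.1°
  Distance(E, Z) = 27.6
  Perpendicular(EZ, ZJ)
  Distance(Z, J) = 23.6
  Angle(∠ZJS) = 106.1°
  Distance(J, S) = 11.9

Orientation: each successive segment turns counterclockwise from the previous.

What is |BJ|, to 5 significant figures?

37.422

C is at the origin; CB runs at 38.9° with length 27.9, so B = (21.713, 17.520). ∠CBE = 144.1° gives BE at 74.800° from the x-axis; with |BE| = 20.8, E = (27.167, 37.593). ∠BEZ = 117.1° gives EZ at 137.70° from the x-axis; with |EZ| = 27.6, Z = (6.7527, 56.168). EZ ⟂ ZJ, so ZJ runs at -132.30°; with |ZJ| = 23.6, J = (-9.1304, 38.712). Then |BJ| = |J − B| = 37.422.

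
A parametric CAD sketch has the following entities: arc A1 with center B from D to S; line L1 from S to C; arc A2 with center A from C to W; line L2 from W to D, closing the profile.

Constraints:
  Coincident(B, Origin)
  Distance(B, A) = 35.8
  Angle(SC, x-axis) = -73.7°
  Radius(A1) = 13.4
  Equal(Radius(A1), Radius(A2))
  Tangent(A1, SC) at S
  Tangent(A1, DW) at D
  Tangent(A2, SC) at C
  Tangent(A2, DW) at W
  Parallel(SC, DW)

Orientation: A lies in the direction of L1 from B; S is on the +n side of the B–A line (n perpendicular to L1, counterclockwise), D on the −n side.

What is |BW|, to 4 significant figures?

38.23

The slot axis is L1's direction at -73.7°, so u = (cos -73.7°, sin -73.7°) = (0.2807, -0.9598) and n = (−sin -73.7°, cos -73.7°) = (0.9598, 0.2807). B is at the origin and A lies 35.8 along u from B, so A = 35.8·u = (10.05, -34.36). Tangency of A1 to both parallel lines with radius 13.4 puts S and D at B ± 13.4·n: S = (12.86, 3.761), D = (-12.86, -3.761). Equal radii place C and W the same way about A: C = A + 13.4·n = (22.91, -30.60), W = A − 13.4·n = (-2.814, -38.12). Then |BW| = |W − B| = 38.23.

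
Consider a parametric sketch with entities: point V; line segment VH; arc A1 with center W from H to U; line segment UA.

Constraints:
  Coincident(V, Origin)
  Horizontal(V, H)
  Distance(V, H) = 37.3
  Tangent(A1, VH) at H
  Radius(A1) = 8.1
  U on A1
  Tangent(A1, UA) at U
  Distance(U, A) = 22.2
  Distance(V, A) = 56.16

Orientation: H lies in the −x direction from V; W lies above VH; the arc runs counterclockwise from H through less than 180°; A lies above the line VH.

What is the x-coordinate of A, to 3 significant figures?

-48.0

V is at the origin; V and H share the same y with |VH| = 37.3 and H on the −x side, so H = (-37.3, 0.00). A1 meets VH tangentially, so WH is at right angles to VH, so W = H + (0, 8.1) = (-37.3, 8.10). Since WU ⟂ UA (tangency), |WA| = √(8.1² + 22.2²) = 23.6 regardless of where U sits on A1. So A lies on both circle(V, 56.16) and circle(W, 23.6); the above-VH intersection is A = (-48.0, 29.2). U is the foot of the tangent from A: U = (-31.8, 14.0).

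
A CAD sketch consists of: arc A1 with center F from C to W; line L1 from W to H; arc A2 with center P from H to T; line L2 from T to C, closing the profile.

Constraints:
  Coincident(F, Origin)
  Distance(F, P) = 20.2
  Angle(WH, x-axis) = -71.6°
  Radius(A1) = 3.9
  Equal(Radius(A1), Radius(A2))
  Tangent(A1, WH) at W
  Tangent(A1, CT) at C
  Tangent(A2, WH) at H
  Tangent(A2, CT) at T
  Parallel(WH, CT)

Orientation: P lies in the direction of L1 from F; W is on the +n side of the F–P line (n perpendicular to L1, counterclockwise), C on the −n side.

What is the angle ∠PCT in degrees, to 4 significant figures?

10.93°

The slot axis is L1's direction at -71.6°, so u = (cos -71.6°, sin -71.6°) = (0.3156, -0.9489) and n = (−sin -71.6°, cos -71.6°) = (0.9489, 0.3156). F is at the origin and P lies 20.2 along u from F, so P = 20.2·u = (6.376, -19.17). Tangency of A1 to both parallel lines with radius 3.9 puts W and C at F ± 3.9·n: W = (3.701, 1.231), C = (-3.701, -1.231). Equal radii place H and T the same way about P: H = P + 3.9·n = (10.08, -17.94), T = P − 3.9·n = (2.675, -20.40). Then cos ∠PCT = CP·CT / (|CP||CT|), giving 10.93°.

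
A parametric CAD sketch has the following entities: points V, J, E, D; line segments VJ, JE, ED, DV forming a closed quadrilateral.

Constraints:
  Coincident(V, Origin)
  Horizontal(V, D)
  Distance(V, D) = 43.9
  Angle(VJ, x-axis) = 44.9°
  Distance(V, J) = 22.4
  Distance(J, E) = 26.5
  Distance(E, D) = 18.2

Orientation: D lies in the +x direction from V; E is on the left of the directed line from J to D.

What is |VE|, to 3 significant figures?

46.0

Checks: |JE| = 26.50 ✓; |ED| = 18.20 ✓.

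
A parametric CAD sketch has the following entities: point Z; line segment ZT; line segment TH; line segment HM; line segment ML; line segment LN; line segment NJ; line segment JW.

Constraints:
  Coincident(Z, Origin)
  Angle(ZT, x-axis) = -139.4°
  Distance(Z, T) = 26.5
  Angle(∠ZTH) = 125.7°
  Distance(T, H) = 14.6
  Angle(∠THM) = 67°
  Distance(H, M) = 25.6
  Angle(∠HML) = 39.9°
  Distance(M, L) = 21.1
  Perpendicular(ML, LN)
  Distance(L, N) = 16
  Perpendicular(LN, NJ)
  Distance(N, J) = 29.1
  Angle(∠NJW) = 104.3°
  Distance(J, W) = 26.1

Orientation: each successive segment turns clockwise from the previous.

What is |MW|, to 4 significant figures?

17.18

LN is perpendicular to NJ, so NJ runs at 93.20°; with |NJ| = 29.1, J = (-35.43, 13.83). ∠NJW = 104.3° gives JW at 17.50° from the x-axis; with |JW| = 26.1, W = (-10.54, 21.68). Then |MW| = |W − M| = 17.18.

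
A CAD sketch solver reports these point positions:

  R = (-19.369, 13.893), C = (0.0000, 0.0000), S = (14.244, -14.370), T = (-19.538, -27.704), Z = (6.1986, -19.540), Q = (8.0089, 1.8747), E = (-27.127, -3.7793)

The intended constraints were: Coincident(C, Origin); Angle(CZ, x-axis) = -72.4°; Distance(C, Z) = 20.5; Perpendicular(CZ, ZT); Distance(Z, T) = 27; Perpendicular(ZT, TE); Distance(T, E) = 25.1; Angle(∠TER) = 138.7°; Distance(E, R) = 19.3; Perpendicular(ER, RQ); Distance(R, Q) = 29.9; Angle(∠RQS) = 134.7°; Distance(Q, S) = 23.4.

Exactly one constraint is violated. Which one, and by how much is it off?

Distance(Q, S) = 23.4 — off by 6.00.

C = (0.00, 0.00) ✓; CZ at -72.40° ✓; |CZ| = 20.50 ✓; ∠(CZ, ZT) = 90.00° ✓; |ZT| = 27.00 ✓; ∠(ZT, TE) = 90.00° ✓; |TE| = 25.10 ✓; ∠TER = 138.7° ✓; |ER| = 19.30 ✓; ∠(ER, RQ) = 90.00° ✓; |RQ| = 29.90 ✓; ∠RQS = 134.7° ✓; |QS| = 17.40 ✗.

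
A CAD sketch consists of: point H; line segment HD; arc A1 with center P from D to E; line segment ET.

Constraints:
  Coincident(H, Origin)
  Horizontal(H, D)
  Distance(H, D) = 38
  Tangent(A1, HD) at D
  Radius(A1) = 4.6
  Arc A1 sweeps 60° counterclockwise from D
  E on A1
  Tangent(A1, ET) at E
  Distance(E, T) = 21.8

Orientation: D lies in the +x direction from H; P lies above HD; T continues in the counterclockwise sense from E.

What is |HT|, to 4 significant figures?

56.97

H is at the origin; HD is horizontal with |HD| = 38.0 and D on the +x side, so D = (38.00, 0.000). The tangent condition forces PD to be normal to HD, so P = D + (0, 4.6) = (38.00, 4.600). On A1, D sits at bearing -90° from P; a 60° counterclockwise sweep puts E at bearing -30°, so E = P + 4.6·(cos -30°, sin -30°) = (41.98, 2.300). The tangent condition forces PE to be normal to ET, so ET runs along (−sin -30°, cos -30°); with |ET| = 21.8, T = (52.88, 21.18). Then |HT| = |T − H| = 56.97.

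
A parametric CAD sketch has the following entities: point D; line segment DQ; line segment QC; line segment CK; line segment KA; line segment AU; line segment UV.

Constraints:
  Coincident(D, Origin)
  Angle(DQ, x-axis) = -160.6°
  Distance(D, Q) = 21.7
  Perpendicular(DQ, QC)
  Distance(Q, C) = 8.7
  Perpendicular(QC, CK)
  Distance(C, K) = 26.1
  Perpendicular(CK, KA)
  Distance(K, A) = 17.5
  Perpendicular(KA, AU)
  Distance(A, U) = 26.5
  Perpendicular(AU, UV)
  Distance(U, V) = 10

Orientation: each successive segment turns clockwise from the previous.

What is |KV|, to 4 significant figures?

27.54

D is at the origin; DQ runs at -160.6° with length 21.7, so Q = (-20.47, -7.208). The perpendicularity gives QC at right angles to DQ, so QC runs at 109.4°; with |QC| = 8.7, C = (-23.36, 0.9981). QC is perpendicular to CK, so CK runs at 19.40°; with |CK| = 26.1, K = (1.260, 9.668). CK is perpendicular to KA, so KA runs at -70.60°; with |KA| = 17.5, A = (7.073, -6.839). The perpendicularity gives AU at right angles to KA, so AU runs at -160.6°; with |AU| = 26.5, U = (-17.92, -15.64). AU is perpendicular to UV, so UV runs at 109.4°; with |UV| = 10.0, V = (-21.24, -6.209). Then |KV| = |V − K| = 27.54.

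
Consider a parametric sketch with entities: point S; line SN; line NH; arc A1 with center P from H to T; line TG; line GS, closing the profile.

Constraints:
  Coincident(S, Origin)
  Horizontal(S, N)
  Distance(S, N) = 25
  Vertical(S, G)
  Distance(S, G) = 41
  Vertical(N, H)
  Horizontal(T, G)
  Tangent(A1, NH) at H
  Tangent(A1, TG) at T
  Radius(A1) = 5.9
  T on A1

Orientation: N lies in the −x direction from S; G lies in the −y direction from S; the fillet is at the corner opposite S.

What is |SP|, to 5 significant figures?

39.960

S is at the origin; SN is horizontal with |SN| = 25.0 and N on the −x side, so N = (-25.000, 0.0000). SG is vertical with |SG| = 41.0 and G on the −y side, so G = (0.0000, -41.000). The virtual corner opposite S is at (-25.000, -41.000). The tangent condition forces PH to be normal to NH and A1 meets TG tangentially, so PT is at right angles to TG, with radius 5.9, so the center P sits 5.9 in from both sides at P = (-19.100, -35.100). Then |SP| = |P − S| = 39.960.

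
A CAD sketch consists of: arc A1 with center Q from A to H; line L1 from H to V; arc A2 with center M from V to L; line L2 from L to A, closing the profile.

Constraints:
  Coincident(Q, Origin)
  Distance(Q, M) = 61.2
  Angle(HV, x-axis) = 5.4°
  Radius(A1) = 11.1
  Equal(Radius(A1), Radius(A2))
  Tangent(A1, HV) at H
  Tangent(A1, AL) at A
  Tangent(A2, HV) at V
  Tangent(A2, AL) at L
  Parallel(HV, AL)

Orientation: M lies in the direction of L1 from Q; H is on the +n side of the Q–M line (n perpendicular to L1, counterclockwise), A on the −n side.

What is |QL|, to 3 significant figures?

62.2

Tangency of A1 to both parallel lines with radius 11.1 puts H and A at Q ± 11.1·n: H = (-1.04, 11.1), A = (1.04, -11.1). Equal radii place V and L the same way about M: V = M + 11.1·n = (59.9, 16.8), L = M − 11.1·n = (62.0, -5.29). Then |QL| = |L − Q| = 62.2.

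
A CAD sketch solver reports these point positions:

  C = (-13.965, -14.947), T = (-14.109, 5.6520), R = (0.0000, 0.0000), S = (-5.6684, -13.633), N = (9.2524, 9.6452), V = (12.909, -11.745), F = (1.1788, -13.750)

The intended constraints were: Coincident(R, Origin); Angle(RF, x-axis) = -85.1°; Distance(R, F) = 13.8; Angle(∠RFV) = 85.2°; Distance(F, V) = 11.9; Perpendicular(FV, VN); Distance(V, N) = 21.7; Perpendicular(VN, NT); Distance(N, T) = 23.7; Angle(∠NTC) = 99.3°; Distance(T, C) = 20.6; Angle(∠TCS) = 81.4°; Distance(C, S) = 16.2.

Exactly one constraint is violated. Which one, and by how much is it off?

Distance(C, S) = 16.2 — off by 7.80.

R = (0.00, 0.00) ✓; RF at -85.10° ✓; |RF| = 13.80 ✓; ∠RFV = 85.20° ✓; |FV| = 11.90 ✓; ∠(FV, VN) = 90.00° ✓; |VN| = 21.70 ✓; ∠(VN, NT) = 90.00° ✓; |NT| = 23.70 ✓; ∠NTC = 99.30° ✓; |TC| = 20.60 ✓; ∠TCS = 81.40° ✓; |CS| = 8.400 ✗.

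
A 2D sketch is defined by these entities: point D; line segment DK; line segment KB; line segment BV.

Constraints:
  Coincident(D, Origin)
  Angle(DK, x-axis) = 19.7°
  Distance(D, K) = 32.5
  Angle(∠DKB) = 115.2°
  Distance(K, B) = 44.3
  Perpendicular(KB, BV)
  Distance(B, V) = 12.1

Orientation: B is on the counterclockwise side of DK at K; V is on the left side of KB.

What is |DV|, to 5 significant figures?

60.659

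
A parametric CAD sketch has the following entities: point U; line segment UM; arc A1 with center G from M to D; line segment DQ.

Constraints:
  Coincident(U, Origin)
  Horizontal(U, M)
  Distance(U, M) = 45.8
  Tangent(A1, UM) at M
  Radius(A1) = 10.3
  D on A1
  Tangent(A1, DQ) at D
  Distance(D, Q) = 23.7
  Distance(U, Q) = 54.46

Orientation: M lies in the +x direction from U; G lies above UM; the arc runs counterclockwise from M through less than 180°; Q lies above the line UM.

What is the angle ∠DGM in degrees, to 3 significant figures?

124°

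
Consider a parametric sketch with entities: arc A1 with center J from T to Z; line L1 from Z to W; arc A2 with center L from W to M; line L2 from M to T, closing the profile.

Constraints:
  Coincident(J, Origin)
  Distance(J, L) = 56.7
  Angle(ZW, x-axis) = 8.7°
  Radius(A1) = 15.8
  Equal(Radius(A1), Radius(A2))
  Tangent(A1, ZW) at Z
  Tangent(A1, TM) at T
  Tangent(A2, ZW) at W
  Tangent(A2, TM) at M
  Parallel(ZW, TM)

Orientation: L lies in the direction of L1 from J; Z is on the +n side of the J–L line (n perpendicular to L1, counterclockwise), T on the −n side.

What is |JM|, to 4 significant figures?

58.86

The slot axis is L1's direction at 8.7°, so u = (cos 8.7°, sin 8.7°) = (0.9885, 0.1513) and n = (−sin 8.7°, cos 8.7°) = (-0.1513, 0.9885). J is at the origin and L lies 56.7 along u from J, so L = 56.7·u = (56.05, 8.576). Tangency of A1 to both parallel lines with radius 15.8 puts Z and T at J ± 15.8·n: Z = (-2.390, 15.62), T = (2.390, -15.62). Equal radii place W and M the same way about L: W = L + 15.8·n = (53.66, 24.19), M = L − 15.8·n = (58.44, -7.042). Then |JM| = |M − J| = 58.86.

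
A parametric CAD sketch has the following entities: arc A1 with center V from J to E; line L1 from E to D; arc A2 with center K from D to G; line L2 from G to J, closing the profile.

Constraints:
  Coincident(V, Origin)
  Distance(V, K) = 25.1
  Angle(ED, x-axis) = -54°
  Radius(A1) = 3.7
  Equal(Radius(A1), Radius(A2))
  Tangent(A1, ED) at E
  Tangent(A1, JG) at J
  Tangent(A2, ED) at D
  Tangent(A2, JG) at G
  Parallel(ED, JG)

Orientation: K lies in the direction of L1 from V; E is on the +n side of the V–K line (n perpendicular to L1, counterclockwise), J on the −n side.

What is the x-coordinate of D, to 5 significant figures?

17.747

The slot axis is L1's direction at -54.0°, so u = (cos -54.0°, sin -54.0°) = (0.58779, -0.80902) and n = (−sin -54.0°, cos -54.0°) = (0.80902, 0.58779). V is at the origin and K lies 25.1 along u from V, so K = 25.1·u = (14.753, -20.306). Tangency of A1 to both parallel lines with radius 3.7 puts E and J at V ± 3.7·n: E = (2.9934, 2.1748), J = (-2.9934, -2.1748). Equal radii place D and G the same way about K: D = K + 3.7·n = (17.747, -18.132), G = K − 3.7·n = (11.760, -22.481). So D.x = 17.747.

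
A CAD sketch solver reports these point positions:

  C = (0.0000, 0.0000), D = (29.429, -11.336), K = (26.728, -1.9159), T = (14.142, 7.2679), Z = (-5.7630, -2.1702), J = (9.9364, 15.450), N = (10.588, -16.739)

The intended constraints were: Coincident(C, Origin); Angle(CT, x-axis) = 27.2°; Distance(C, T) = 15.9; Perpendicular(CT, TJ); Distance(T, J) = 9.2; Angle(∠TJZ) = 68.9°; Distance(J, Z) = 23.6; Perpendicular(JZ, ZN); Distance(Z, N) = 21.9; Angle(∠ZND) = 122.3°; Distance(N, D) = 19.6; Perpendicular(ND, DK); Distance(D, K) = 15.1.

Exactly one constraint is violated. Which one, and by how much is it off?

Distance(D, K) = 15.1 — off by 5.30.

C = (0.00, 0.00) ✓; CT at 27.20° ✓; |CT| = 15.90 ✓; ∠(CT, TJ) = 90.00° ✓; |TJ| = 9.200 ✓; ∠TJZ = 68.90° ✓; |JZ| = 23.60 ✓; ∠(JZ, ZN) = 90.00° ✓; |ZN| = 21.90 ✓; ∠ZND = 122.3° ✓; |ND| = 19.60 ✓; ∠(ND, DK) = 90.00° ✓; |DK| = 9.800 ✗.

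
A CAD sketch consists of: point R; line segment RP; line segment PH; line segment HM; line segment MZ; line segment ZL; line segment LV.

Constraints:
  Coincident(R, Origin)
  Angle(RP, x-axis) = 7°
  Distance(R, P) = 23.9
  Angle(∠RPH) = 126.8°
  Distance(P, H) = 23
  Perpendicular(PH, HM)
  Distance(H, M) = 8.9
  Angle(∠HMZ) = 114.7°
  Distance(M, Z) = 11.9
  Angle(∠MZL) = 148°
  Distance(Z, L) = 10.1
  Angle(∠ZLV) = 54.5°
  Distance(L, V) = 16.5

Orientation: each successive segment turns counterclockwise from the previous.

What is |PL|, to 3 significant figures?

12.8

R is at the origin; RP runs at 7.0° with length 23.9, so P = (23.7, 2.91). ∠RPH = 126.8° gives PH at 60.2° from the x-axis; with |PH| = 23.0, H = (35.2, 22.9). PH ⟂ HM, so HM runs at 150°; with |HM| = 8.9, M = (27.4, 27.3). ∠HMZ = 114.7° gives MZ at -144° from the x-axis; with |MZ| = 11.9, Z = (17.7, 20.4). ∠MZL = 148.0° gives ZL at -112° from the x-axis; with |ZL| = 10.1, L = (13.9, 11.1). Then |PL| = |L − P| = 12.8.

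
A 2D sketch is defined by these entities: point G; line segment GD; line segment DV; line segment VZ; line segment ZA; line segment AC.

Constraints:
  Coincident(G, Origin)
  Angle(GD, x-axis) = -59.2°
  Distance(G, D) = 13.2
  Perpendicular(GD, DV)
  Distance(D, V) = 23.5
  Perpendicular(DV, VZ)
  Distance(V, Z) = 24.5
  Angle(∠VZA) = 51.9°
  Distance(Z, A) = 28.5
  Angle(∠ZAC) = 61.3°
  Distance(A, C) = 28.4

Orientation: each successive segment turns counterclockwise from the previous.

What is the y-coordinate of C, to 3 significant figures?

-1.09

∠VZA = 51.9° gives ZA at -111° from the x-axis; with |ZA| = 28.5, A = (4.14, -4.85). ∠ZAC = 61.3° gives AC at 7.60° from the x-axis; with |AC| = 28.4, C = (32.3, -1.09). So C.y = -1.09.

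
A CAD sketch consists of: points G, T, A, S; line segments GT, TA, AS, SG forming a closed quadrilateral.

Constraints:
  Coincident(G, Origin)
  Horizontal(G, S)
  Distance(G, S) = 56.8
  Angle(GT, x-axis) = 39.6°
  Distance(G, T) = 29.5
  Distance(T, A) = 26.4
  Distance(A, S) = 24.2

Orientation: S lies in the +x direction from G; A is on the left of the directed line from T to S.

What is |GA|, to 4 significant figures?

53.90

Checks: GT at 39.60° ✓; |TA| = 26.40 ✓; |AS| = 24.20 ✓.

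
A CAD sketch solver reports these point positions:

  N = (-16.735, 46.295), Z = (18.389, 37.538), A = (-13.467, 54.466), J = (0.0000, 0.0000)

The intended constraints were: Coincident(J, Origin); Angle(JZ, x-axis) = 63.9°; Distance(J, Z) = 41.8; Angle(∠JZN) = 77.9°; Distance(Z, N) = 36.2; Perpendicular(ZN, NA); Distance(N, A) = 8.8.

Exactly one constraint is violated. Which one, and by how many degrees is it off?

Perpendicular(ZN, NA) — off by 7.80°.

J = (0.00, 0.00) ✓; JZ at 63.90° ✓; |JZ| = 41.80 ✓; ∠JZN = 77.90° ✓; |ZN| = 36.20 ✓; ∠(ZN, NA) = 97.80° ✗; |NA| = 8.800 ✓.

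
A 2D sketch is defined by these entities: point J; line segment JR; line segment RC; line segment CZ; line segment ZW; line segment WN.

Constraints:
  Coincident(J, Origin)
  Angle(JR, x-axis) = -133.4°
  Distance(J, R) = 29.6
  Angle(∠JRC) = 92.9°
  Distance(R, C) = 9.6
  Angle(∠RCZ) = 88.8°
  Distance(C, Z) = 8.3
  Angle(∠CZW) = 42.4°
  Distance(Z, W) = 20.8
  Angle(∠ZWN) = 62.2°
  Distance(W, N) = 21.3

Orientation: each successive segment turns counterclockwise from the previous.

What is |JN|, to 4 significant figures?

45.53

J is at the origin; JR runs at -133.4° with length 29.6, so R = (-20.34, -21.51). ∠JRC = 92.9° gives RC at -46.30° from the x-axis; with |RC| = 9.6, C = (-13.71, -28.45). ∠RCZ = 88.8° gives CZ at 44.90° from the x-axis; with |CZ| = 8.3, Z = (-7.826, -22.59). ∠CZW = 42.4° gives ZW at -177.5° from the x-axis; with |ZW| = 20.8, W = (-28.61, -23.50). ∠ZWN = 62.2° gives WN at -59.70° from the x-axis; with |WN| = 21.3, N = (-17.86, -41.89). Then |JN| = |N − J| = 45.53.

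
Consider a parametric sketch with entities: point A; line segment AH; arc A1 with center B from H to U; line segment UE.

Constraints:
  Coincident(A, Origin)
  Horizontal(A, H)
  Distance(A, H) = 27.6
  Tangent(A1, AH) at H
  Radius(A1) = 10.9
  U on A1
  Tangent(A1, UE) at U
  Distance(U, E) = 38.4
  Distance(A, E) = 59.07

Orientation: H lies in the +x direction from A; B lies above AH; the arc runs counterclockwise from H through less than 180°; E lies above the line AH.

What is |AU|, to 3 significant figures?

40.5

Checks: |BU| = 10.90 ✓; ∠(BU, UE) = 90.00° ✓; |UE| = 38.40 ✓; |AE| = 59.07 ✓.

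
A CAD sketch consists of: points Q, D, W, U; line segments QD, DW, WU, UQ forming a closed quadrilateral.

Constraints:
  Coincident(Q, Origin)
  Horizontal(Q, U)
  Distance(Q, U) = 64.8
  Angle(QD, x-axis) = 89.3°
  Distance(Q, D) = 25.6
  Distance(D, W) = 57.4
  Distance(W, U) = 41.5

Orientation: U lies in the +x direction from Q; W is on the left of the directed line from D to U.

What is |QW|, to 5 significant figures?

68.904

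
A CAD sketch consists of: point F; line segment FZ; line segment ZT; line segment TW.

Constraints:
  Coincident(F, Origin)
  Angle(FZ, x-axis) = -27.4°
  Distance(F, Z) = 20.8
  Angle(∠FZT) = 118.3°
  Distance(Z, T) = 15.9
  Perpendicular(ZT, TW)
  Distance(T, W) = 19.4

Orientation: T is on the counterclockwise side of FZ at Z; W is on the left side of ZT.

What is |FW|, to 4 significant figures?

25.78

∠FZT = 118.3°, so ZT runs at -27.4° + (180° − 118.3°) = 34.30° from the x-axis; with |ZT| = 15.9, T = Z + 15.9·(cos 34.30°, sin 34.30°) = (31.60, -0.6121). ZT ⟂ TW; with |TW| = 19.4 on the left of ZT, W = T + 19.4·(-0.5635, 0.8261) = (20.67, 15.41). Then |FW| = |W − F| = 25.78.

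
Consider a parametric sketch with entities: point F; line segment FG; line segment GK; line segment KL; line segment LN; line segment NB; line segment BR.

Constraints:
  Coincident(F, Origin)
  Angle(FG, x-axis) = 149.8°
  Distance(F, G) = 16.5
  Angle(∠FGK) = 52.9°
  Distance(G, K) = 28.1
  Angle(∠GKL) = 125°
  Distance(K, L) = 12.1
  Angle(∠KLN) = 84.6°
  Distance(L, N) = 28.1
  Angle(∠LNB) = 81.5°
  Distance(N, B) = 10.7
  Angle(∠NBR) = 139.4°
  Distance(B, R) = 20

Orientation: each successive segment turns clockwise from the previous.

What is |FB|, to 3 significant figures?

3.26

F is at the origin; FG runs at 149.8° with length 16.5, so G = (-14.3, 8.30). ∠FGK = 52.9° gives GK at 22.7° from the x-axis; with |GK| = 28.1, K = (11.7, 19.1). ∠GKL = 125.0° gives KL at -32.3° from the x-axis; with |KL| = 12.1, L = (21.9, 12.7). ∠KLN = 84.6° gives LN at -128° from the x-axis; with |LN| = 28.1, N = (4.71, -9.56). ∠LNB = 81.5° gives NB at 134° from the x-axis; with |NB| = 10.7, B = (-2.70, -1.83). Then |FB| = |B − F| = 3.26.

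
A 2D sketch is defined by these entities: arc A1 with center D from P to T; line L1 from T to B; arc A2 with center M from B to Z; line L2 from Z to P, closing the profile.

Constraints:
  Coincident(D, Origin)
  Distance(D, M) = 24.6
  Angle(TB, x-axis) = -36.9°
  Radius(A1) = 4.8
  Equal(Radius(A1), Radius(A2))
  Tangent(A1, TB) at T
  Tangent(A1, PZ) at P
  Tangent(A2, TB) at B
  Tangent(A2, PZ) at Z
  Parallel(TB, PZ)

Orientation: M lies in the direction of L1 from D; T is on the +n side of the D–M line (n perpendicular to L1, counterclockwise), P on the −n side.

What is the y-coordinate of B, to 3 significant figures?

-10.9

The slot axis is L1's direction at -36.9°, so u = (cos -36.9°, sin -36.9°) = (0.800, -0.600) and n = (−sin -36.9°, cos -36.9°) = (0.600, 0.800). D is at the origin and M lies 24.6 along u from D, so M = 24.6·u = (19.7, -14.8). Tangency of A1 to both parallel lines with radius 4.8 puts T and P at D ± 4.8·n: T = (2.88, 3.84), P = (-2.88, -3.84). Equal radii place B and Z the same way about M: B = M + 4.8·n = (22.6, -10.9), Z = M − 4.8·n = (16.8, -18.6). So B.y = -10.9.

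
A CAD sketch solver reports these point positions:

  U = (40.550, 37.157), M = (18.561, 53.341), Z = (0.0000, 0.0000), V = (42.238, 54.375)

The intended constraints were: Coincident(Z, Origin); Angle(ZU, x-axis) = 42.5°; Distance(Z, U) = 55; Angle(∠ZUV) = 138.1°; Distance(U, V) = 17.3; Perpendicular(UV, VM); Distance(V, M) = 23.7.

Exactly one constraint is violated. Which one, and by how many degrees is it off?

Perpendicular(UV, VM) — off by 8.10°.

Z = (0.00, 0.00) ✓; ZU at 42.50° ✓; |ZU| = 55.00 ✓; ∠ZUV = 138.1° ✓; |UV| = 17.30 ✓; ∠(UV, VM) = 98.10° ✗; |VM| = 23.70 ✓.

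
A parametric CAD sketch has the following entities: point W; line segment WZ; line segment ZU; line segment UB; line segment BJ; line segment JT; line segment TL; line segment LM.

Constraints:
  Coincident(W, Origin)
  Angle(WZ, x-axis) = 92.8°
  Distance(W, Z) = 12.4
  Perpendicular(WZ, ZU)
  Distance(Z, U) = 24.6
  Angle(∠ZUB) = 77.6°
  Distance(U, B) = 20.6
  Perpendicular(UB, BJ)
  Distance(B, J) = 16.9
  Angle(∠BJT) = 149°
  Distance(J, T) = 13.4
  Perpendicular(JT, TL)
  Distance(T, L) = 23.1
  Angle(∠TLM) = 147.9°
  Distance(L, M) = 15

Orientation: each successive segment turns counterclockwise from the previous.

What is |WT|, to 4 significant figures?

7.935

W is at the origin; WZ runs at 92.8° with length 12.4, so Z = (-0.6057, 12.39). WZ ⟂ ZU, so ZU runs at -177.2°; with |ZU| = 24.6, U = (-25.18, 11.18). ∠ZUB = 77.6° gives UB at -74.80° from the x-axis; with |UB| = 20.6, B = (-19.78, -8.696). UB ⟂ BJ, so BJ runs at 15.20°; with |BJ| = 16.9, J = (-3.466, -4.265). ∠BJT = 149.0° gives JT at 46.20° from the x-axis; with |JT| = 13.4, T = (5.808, 5.407). Then |WT| = |T − W| = 7.935.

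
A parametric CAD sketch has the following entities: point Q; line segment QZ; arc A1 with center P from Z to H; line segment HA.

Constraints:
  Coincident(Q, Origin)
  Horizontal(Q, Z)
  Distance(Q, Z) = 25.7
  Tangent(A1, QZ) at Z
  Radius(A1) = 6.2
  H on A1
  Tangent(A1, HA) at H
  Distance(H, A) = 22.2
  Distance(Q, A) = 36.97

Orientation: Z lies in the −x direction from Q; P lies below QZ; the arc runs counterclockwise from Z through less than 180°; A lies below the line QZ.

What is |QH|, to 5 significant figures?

32.573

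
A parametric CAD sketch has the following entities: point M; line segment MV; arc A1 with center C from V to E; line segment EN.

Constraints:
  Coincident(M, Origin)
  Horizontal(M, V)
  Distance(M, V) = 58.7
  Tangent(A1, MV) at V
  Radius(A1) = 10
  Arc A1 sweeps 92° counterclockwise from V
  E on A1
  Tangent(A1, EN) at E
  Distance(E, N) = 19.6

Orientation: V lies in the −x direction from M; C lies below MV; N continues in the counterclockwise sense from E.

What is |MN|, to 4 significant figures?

74.31

On A1, V sits at bearing 90° from C; a 92° counterclockwise sweep puts E at bearing 182°, so E = C + 10.0·(cos 182°, sin 182°) = (-68.69, -10.35). The tangent condition forces CE to be normal to EN, so EN runs along (−sin 182°, cos 182°); with |EN| = 19.6, N = (-68.01, -29.94). Then |MN| = |N − M| = 74.31.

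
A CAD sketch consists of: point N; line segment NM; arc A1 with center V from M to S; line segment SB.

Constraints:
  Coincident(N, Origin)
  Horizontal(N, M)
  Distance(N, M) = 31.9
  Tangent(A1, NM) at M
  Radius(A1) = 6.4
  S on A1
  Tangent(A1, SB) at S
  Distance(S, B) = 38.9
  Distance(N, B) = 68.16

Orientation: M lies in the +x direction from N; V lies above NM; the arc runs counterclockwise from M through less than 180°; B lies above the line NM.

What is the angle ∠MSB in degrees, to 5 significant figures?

150.87°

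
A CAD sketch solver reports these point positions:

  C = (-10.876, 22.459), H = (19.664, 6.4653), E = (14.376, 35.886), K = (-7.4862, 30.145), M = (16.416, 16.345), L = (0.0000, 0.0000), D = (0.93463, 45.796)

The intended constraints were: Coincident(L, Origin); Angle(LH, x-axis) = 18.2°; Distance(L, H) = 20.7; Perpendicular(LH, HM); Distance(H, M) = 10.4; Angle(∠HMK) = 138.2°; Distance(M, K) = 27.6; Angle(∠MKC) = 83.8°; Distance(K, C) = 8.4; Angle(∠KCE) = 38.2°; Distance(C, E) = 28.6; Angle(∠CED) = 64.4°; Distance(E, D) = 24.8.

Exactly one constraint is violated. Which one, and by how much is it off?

Distance(E, D) = 24.8 — off by 8.10.

L = (0.00, 0.00) ✓; LH at 18.20° ✓; |LH| = 20.70 ✓; ∠(LH, HM) = 90.00° ✓; |HM| = 10.40 ✓; ∠HMK = 138.2° ✓; |MK| = 27.60 ✓; ∠MKC = 83.80° ✓; |KC| = 8.400 ✓; ∠KCE = 38.20° ✓; |CE| = 28.60 ✓; ∠CED = 64.40° ✓; |ED| = 16.70 ✗.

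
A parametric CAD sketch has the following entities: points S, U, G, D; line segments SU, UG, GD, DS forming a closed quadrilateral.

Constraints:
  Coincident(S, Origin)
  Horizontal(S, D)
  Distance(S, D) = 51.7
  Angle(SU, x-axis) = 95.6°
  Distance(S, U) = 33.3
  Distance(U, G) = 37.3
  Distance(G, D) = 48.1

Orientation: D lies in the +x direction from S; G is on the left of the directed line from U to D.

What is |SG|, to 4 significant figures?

54.70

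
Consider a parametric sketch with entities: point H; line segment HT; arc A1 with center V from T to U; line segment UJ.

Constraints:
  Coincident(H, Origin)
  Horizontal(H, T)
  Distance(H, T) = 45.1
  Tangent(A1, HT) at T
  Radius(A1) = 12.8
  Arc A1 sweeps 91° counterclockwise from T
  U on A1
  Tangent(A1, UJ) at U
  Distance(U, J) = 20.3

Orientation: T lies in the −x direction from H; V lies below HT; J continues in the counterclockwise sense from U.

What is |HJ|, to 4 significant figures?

66.49

H is at the origin; HT is horizontal with |HT| = 45.1 and T on the −x side, so T = (-45.10, 0.000). The tangent condition forces VT to be normal to HT, so V = T + (0, -12.8) = (-45.10, -12.80). On A1, T sits at bearing 90° from V; a 91° counterclockwise sweep puts U at bearing 181°, so U = V + 12.8·(cos 181°, sin 181°) = (-57.90, -13.02). The tangent condition forces VU to be normal to UJ, so UJ runs along (−sin 181°, cos 181°); with |UJ| = 20.3, J = (-57.54, -33.32). Then |HJ| = |J − H| = 66.49.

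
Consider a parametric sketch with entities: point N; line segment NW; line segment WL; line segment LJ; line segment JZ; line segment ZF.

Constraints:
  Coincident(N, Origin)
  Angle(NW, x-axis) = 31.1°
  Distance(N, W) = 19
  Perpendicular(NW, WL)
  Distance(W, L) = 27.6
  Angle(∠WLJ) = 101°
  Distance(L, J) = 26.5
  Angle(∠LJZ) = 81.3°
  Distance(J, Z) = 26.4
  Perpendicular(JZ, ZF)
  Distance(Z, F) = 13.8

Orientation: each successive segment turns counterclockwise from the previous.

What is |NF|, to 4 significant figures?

8.089

∠LJZ = 81.3° gives JZ at -61.20° from the x-axis; with |JZ| = 26.4, Z = (-10.15, 1.206). JZ ⟂ ZF, so ZF runs at 28.80°; with |ZF| = 13.8, F = (1.938, 7.854). Then |NF| = |F − N| = 8.089.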